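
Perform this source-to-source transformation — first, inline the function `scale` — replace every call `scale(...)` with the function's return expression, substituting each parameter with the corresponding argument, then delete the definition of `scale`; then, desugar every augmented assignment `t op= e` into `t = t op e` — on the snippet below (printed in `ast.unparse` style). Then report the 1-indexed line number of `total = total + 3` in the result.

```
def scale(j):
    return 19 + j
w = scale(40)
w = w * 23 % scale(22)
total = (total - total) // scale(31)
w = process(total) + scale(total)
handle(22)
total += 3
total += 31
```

Transformed code:
w = 19 + 40
w = w * 23 % (19 + 22)
total = (total - total) // (19 + 31)
w = process(total) + (19 + total)
handle(22)
total = total + 3
total = total + 31

6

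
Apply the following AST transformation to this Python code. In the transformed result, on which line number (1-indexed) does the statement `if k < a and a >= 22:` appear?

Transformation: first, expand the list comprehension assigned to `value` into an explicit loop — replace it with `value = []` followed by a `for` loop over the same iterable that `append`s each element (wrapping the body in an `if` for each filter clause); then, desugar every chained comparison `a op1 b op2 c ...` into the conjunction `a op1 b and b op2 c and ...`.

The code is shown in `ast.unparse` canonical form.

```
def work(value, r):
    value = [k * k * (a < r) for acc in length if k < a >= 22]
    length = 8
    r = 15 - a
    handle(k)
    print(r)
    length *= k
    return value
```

4

Transformed code:
def work(value, r):
    value = []
    for acc in length:
        if k < a and a >= 22:
            value.append(k * k * (a < r))
    length = 8
    r = 15 - a
    handle(k)
    print(r)
    length *= k
    return value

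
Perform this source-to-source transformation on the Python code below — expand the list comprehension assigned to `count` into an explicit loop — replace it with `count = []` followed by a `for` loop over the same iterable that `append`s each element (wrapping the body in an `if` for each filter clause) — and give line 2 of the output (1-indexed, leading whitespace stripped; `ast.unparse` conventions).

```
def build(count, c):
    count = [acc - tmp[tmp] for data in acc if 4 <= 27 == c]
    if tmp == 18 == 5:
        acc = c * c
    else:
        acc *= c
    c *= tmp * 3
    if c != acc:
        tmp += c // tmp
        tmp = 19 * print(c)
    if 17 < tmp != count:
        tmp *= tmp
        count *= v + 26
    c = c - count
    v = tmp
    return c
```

count = []

Transformed code:
def build(count, c):
    count = []
    for data in acc:
        if 4 <= 27 == c:
            count.append(acc - tmp[tmp])
    if tmp == 18 == 5:
        acc = c * c
    else:
        acc *= c
    c *= tmp * 3
    if c != acc:
        tmp += c // tmp
        tmp = 19 * print(c)
    if 17 < tmp != count:
        tmp *= tmp
        count *= v + 26
    c = c - count
    v = tmp
    return c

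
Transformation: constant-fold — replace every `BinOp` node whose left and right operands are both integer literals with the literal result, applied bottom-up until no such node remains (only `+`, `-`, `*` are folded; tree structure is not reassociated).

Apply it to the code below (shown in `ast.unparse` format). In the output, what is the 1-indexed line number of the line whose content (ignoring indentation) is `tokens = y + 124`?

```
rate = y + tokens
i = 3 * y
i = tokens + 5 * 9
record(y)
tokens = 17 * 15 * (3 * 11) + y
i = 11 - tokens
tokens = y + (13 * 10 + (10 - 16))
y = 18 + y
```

Transformed code:
rate = y + tokens
i = 3 * y
i = tokens + 45
record(y)
tokens = 8415 + y
i = 11 - tokens
tokens = y + 124
y = 18 + y

7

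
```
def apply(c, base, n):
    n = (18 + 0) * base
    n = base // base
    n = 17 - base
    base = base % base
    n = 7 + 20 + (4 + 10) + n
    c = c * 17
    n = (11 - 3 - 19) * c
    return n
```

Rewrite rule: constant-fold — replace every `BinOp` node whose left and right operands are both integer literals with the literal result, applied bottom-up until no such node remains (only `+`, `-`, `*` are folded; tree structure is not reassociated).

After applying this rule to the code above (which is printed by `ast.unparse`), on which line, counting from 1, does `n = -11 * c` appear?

Transformed code:
def apply(c, base, n):
    n = 18 * base
    n = base // base
    n = 17 - base
    base = base % base
    n = 41 + n
    c = c * 17
    n = -11 * c
    return n

8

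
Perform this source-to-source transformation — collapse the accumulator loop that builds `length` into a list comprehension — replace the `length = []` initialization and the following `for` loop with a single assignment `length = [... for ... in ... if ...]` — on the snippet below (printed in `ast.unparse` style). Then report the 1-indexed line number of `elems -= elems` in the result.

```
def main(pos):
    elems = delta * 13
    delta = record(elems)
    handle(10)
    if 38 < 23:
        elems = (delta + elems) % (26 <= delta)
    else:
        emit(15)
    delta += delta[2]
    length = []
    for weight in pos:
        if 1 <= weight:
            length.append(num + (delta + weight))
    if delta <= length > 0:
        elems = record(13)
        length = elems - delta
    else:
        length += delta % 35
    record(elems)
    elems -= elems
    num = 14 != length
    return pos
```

Transformed code:
def main(pos):
    elems = delta * 13
    delta = record(elems)
    handle(10)
    if 38 < 23:
        elems = (delta + elems) % (26 <= delta)
    else:
        emit(15)
    delta += delta[2]
    length = [num + (delta + weight) for weight in pos if 1 <= weight]
    if delta <= length > 0:
        elems = record(13)
        length = elems - delta
    else:
        length += delta % 35
    record(elems)
    elems -= elems
    num = 14 != length
    return pos

17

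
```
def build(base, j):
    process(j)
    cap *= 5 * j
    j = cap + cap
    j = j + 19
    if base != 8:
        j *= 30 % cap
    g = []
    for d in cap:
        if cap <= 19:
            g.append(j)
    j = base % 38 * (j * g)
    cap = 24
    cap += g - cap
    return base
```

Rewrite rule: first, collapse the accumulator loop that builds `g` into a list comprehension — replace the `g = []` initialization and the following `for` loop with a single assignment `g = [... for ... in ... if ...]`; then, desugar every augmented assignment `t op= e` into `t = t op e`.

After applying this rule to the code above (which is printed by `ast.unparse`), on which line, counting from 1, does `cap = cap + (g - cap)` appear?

Transformed code:
def build(base, j):
    process(j)
    cap = cap * (5 * j)
    j = cap + cap
    j = j + 19
    if base != 8:
        j = j * (30 % cap)
    g = [j for d in cap if cap <= 19]
    j = base % 38 * (j * g)
    cap = 24
    cap = cap + (g - cap)
    return base

11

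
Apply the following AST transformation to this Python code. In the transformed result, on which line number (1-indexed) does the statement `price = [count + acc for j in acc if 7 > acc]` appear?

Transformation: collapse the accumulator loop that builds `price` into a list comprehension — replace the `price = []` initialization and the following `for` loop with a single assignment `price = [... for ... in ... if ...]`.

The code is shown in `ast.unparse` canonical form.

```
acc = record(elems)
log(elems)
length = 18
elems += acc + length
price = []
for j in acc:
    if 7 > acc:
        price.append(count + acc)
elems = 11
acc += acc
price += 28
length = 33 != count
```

Transformed code:
acc = record(elems)
log(elems)
length = 18
elems += acc + length
price = [count + acc for j in acc if 7 > acc]
elems = 11
acc += acc
price += 28
length = 33 != count

5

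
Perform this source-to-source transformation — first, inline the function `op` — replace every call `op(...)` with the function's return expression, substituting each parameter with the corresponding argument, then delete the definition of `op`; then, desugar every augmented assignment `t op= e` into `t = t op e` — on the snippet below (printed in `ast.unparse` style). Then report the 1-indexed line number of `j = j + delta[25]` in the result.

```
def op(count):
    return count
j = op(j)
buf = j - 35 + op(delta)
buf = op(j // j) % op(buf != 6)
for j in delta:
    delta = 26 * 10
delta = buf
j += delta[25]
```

7

Transformed code:
j = j
buf = j - 35 + delta
buf = j // j % (buf != 6)
for j in delta:
    delta = 26 * 10
delta = buf
j = j + delta[25]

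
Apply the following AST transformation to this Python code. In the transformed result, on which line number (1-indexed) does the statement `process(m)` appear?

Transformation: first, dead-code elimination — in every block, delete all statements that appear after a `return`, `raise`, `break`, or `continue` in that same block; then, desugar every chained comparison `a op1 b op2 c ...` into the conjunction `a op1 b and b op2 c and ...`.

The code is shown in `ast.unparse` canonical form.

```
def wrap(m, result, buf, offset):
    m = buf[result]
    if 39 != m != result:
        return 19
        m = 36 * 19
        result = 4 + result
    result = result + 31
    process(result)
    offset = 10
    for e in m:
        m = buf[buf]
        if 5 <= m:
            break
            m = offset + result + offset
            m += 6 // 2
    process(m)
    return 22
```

12

Transformed code:
def wrap(m, result, buf, offset):
    m = buf[result]
    if 39 != m and m != result:
        return 19
    result = result + 31
    process(result)
    offset = 10
    for e in m:
        m = buf[buf]
        if 5 <= m:
            break
    process(m)
    return 22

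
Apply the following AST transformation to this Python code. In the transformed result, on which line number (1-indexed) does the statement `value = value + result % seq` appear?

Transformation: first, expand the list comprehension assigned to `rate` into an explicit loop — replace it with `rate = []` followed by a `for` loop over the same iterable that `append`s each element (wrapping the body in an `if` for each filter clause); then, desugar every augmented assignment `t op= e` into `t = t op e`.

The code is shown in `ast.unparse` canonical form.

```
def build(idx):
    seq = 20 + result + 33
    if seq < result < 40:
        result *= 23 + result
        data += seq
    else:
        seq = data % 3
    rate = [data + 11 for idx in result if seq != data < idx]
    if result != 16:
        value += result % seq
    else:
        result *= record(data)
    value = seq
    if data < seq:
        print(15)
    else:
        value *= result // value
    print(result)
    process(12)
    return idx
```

13

Transformed code:
def build(idx):
    seq = 20 + result + 33
    if seq < result < 40:
        result = result * (23 + result)
        data = data + seq
    else:
        seq = data % 3
    rate = []
    for idx in result:
        if seq != data < idx:
            rate.append(data + 11)
    if result != 16:
        value = value + result % seq
    else:
        result = result * record(data)
    value = seq
    if data < seq:
        print(15)
    else:
        value = value * (result // value)
    print(result)
    process(12)
    return idx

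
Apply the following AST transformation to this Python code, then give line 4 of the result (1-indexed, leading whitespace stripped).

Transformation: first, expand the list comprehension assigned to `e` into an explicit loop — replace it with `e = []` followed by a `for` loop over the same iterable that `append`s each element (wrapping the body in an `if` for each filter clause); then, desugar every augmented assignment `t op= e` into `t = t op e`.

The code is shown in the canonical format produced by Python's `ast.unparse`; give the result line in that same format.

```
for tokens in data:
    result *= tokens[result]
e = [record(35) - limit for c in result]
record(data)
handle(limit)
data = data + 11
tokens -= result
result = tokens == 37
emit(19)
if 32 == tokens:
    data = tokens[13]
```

for c in result:

Transformed code:
for tokens in data:
    result = result * tokens[result]
e = []
for c in result:
    e.append(record(35) - limit)
record(data)
handle(limit)
data = data + 11
tokens = tokens - result
result = tokens == 37
emit(19)
if 32 == tokens:
    data = tokens[13]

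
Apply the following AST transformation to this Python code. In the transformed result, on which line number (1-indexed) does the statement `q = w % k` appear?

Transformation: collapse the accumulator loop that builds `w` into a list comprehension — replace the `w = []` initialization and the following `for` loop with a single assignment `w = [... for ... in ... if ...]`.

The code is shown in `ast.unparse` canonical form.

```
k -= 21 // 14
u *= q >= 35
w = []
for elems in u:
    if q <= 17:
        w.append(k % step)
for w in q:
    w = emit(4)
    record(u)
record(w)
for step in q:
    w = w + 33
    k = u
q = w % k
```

11

Transformed code:
k -= 21 // 14
u *= q >= 35
w = [k % step for elems in u if q <= 17]
for w in q:
    w = emit(4)
    record(u)
record(w)
for step in q:
    w = w + 33
    k = u
q = w % k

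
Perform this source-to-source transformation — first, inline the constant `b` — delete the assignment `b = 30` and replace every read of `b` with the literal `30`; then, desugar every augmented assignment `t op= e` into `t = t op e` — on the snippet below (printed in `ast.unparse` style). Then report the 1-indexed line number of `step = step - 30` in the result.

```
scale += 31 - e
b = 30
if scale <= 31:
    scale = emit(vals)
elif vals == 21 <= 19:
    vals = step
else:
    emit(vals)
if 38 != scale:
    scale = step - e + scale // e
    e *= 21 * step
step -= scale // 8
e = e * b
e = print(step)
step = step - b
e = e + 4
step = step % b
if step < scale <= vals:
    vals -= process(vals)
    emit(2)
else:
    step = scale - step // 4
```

14

Transformed code:
scale = scale + (31 - e)
if scale <= 31:
    scale = emit(vals)
elif vals == 21 <= 19:
    vals = step
else:
    emit(vals)
if 38 != scale:
    scale = step - e + scale // e
    e = e * (21 * step)
step = step - scale // 8
e = e * 30
e = print(step)
step = step - 30
e = e + 4
step = step % 30
if step < scale <= vals:
    vals = vals - process(vals)
    emit(2)
else:
    step = scale - step // 4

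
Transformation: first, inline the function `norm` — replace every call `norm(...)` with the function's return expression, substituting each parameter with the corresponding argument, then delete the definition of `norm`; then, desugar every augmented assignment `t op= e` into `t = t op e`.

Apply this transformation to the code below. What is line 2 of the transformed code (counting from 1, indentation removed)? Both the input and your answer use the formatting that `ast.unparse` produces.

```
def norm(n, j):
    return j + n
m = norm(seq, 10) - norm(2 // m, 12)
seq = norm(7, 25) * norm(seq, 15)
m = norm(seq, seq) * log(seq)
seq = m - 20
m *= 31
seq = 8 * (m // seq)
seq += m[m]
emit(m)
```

seq = (25 + 7) * (15 + seq)

Transformed code:
m = 10 + seq - (12 + 2 // m)
seq = (25 + 7) * (15 + seq)
m = (seq + seq) * log(seq)
seq = m - 20
m = m * 31
seq = 8 * (m // seq)
seq = seq + m[m]
emit(m)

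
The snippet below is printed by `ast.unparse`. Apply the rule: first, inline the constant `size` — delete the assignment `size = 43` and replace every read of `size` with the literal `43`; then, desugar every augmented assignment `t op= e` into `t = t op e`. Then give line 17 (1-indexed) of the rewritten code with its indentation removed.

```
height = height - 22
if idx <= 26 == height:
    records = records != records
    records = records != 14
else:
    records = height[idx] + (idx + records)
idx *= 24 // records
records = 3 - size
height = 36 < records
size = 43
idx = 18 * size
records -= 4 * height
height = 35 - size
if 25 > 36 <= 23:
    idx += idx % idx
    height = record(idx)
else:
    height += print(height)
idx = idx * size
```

Transformed code:
height = height - 22
if idx <= 26 == height:
    records = records != records
    records = records != 14
else:
    records = height[idx] + (idx + records)
idx = idx * (24 // records)
records = 3 - 43
height = 36 < records
idx = 18 * 43
records = records - 4 * height
height = 35 - 43
if 25 > 36 <= 23:
    idx = idx + idx % idx
    height = record(idx)
else:
    height = height + print(height)
idx = idx * 43

height = height + print(height)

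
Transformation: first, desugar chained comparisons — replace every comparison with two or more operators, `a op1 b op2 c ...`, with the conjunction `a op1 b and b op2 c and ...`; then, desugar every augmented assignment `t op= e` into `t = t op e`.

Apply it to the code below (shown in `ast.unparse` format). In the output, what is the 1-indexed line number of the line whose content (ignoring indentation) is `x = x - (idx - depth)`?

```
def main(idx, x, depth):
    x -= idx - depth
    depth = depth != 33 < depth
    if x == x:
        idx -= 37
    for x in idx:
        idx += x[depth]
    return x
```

Transformed code:
def main(idx, x, depth):
    x = x - (idx - depth)
    depth = depth != 33 and 33 < depth
    if x == x:
        idx = idx - 37
    for x in idx:
        idx = idx + x[depth]
    return x

2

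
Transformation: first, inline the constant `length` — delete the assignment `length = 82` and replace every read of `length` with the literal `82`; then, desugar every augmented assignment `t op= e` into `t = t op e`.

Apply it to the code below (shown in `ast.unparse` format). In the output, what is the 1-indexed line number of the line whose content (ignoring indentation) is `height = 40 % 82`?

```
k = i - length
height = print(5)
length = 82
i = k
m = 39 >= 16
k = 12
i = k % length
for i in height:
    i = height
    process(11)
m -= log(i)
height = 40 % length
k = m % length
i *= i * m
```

11

Transformed code:
k = i - 82
height = print(5)
i = k
m = 39 >= 16
k = 12
i = k % 82
for i in height:
    i = height
    process(11)
m = m - log(i)
height = 40 % 82
k = m % 82
i = i * (i * m)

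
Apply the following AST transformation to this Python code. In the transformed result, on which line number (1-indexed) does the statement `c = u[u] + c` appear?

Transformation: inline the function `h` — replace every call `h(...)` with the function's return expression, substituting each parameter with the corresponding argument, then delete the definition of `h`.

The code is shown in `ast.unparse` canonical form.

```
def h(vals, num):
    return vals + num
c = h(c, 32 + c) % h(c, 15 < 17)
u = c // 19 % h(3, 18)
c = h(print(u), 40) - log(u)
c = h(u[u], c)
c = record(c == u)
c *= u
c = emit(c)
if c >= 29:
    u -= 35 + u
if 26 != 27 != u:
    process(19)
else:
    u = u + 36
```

4

Transformed code:
c = (c + (32 + c)) % (c + (15 < 17))
u = c // 19 % (3 + 18)
c = print(u) + 40 - log(u)
c = u[u] + c
c = record(c == u)
c *= u
c = emit(c)
if c >= 29:
    u -= 35 + u
if 26 != 27 != u:
    process(19)
else:
    u = u + 36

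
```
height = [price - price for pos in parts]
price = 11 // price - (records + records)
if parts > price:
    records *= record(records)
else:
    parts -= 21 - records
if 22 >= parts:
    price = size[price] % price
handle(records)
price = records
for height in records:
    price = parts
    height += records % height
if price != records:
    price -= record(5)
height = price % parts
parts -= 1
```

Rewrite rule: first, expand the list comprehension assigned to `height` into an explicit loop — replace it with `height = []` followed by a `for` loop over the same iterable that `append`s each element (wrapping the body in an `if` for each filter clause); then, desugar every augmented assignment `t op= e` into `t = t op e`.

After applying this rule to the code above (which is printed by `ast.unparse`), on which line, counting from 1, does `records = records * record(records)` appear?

6

Transformed code:
height = []
for pos in parts:
    height.append(price - price)
price = 11 // price - (records + records)
if parts > price:
    records = records * record(records)
else:
    parts = parts - (21 - records)
if 22 >= parts:
    price = size[price] % price
handle(records)
price = records
for height in records:
    price = parts
    height = height + records % height
if price != records:
    price = price - record(5)
height = price % parts
parts = parts - 1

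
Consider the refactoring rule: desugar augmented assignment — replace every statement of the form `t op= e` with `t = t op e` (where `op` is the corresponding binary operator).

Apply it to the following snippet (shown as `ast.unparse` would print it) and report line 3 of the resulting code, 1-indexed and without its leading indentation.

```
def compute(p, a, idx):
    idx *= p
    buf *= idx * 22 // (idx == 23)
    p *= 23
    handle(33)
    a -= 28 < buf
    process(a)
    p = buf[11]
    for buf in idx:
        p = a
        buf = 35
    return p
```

buf = buf * (idx * 22 // (idx == 23))

Transformed code:
def compute(p, a, idx):
    idx = idx * p
    buf = buf * (idx * 22 // (idx == 23))
    p = p * 23
    handle(33)
    a = a - (28 < buf)
    process(a)
    p = buf[11]
    for buf in idx:
        p = a
        buf = 35
    return p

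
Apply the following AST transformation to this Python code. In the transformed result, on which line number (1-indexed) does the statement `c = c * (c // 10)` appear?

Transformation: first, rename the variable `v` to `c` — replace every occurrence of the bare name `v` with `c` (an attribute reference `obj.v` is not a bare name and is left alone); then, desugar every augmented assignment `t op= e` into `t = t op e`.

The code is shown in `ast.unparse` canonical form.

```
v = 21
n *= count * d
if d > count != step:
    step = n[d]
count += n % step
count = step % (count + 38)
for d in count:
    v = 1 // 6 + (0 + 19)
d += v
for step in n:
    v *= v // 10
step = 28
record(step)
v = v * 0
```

Transformed code:
c = 21
n = n * (count * d)
if d > count != step:
    step = n[d]
count = count + n % step
count = step % (count + 38)
for d in count:
    c = 1 // 6 + (0 + 19)
d = d + c
for step in n:
    c = c * (c // 10)
step = 28
record(step)
c = c * 0

11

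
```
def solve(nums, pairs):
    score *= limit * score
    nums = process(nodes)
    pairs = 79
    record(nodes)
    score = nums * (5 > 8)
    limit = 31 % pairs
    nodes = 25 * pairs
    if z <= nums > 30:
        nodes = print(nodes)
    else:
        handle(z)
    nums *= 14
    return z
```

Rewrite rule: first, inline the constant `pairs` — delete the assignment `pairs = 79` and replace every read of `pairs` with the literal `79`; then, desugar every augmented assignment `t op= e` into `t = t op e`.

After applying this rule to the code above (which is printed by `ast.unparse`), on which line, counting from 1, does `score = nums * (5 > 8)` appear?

5

Transformed code:
def solve(nums, pairs):
    score = score * (limit * score)
    nums = process(nodes)
    record(nodes)
    score = nums * (5 > 8)
    limit = 31 % 79
    nodes = 25 * 79
    if z <= nums > 30:
        nodes = print(nodes)
    else:
        handle(z)
    nums = nums * 14
    return z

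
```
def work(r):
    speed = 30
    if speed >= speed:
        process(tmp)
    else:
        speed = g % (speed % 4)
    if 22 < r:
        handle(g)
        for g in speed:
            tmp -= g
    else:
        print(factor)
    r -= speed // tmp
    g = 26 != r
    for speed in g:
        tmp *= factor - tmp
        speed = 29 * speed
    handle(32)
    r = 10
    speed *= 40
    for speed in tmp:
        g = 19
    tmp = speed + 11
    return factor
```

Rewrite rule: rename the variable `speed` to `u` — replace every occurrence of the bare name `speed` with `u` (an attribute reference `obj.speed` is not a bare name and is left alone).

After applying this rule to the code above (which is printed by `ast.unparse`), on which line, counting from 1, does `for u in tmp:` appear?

Transformed code:
def work(r):
    u = 30
    if u >= u:
        process(tmp)
    else:
        u = g % (u % 4)
    if 22 < r:
        handle(g)
        for g in u:
            tmp -= g
    else:
        print(factor)
    r -= u // tmp
    g = 26 != r
    for u in g:
        tmp *= factor - tmp
        u = 29 * u
    handle(32)
    r = 10
    u *= 40
    for u in tmp:
        g = 19
    tmp = u + 11
    return factor

21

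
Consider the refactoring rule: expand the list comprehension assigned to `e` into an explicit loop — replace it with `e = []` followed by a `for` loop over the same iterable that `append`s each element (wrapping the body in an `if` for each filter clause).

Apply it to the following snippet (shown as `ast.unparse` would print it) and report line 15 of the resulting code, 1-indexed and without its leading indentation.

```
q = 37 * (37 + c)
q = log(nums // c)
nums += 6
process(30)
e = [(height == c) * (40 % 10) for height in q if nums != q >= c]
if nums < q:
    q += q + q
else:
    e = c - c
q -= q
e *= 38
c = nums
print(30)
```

c = nums

Transformed code:
q = 37 * (37 + c)
q = log(nums // c)
nums += 6
process(30)
e = []
for height in q:
    if nums != q >= c:
        e.append((height == c) * (40 % 10))
if nums < q:
    q += q + q
else:
    e = c - c
q -= q
e *= 38
c = nums
print(30)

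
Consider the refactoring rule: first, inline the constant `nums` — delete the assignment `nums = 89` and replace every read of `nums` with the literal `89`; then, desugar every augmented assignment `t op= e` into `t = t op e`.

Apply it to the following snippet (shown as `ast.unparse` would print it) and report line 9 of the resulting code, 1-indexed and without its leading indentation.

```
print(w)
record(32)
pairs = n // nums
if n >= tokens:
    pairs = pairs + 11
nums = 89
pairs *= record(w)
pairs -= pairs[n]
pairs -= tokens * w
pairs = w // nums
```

pairs = w // 89

Transformed code:
print(w)
record(32)
pairs = n // 89
if n >= tokens:
    pairs = pairs + 11
pairs = pairs * record(w)
pairs = pairs - pairs[n]
pairs = pairs - tokens * w
pairs = w // 89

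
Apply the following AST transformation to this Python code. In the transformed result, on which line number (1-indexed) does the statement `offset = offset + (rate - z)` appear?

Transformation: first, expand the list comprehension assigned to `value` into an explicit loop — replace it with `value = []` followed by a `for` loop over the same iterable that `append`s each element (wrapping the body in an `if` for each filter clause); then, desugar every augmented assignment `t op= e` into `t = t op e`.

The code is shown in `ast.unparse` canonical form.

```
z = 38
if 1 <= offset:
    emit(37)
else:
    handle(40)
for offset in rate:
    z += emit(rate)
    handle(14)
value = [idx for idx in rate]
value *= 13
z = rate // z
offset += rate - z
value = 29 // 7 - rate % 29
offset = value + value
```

14

Transformed code:
z = 38
if 1 <= offset:
    emit(37)
else:
    handle(40)
for offset in rate:
    z = z + emit(rate)
    handle(14)
value = []
for idx in rate:
    value.append(idx)
value = value * 13
z = rate // z
offset = offset + (rate - z)
value = 29 // 7 - rate % 29
offset = value + value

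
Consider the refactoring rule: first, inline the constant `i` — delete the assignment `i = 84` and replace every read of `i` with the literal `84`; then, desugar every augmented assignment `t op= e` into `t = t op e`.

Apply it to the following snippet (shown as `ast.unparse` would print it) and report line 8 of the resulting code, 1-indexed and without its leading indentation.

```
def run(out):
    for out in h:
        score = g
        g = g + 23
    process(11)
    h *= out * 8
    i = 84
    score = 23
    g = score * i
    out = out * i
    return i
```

g = score * 84

Transformed code:
def run(out):
    for out in h:
        score = g
        g = g + 23
    process(11)
    h = h * (out * 8)
    score = 23
    g = score * 84
    out = out * 84
    return 84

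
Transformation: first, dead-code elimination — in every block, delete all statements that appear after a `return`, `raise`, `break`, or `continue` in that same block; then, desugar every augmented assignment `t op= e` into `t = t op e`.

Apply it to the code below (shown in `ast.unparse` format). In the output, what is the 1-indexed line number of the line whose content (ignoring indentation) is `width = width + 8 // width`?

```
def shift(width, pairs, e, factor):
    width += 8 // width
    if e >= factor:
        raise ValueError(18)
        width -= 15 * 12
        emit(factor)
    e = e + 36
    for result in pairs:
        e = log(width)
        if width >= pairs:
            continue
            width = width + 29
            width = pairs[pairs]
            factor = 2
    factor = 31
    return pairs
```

Transformed code:
def shift(width, pairs, e, factor):
    width = width + 8 // width
    if e >= factor:
        raise ValueError(18)
    e = e + 36
    for result in pairs:
        e = log(width)
        if width >= pairs:
            continue
    factor = 31
    return pairs

2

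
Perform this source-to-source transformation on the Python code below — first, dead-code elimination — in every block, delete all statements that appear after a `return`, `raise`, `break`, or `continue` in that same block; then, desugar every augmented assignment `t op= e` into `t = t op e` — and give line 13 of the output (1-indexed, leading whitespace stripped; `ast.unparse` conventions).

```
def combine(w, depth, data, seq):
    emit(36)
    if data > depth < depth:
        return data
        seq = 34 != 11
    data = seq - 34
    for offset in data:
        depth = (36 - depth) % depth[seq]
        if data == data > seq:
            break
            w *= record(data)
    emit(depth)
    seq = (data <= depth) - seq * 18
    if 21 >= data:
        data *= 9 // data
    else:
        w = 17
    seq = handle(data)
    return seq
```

data = data * (9 // data)

Transformed code:
def combine(w, depth, data, seq):
    emit(36)
    if data > depth < depth:
        return data
    data = seq - 34
    for offset in data:
        depth = (36 - depth) % depth[seq]
        if data == data > seq:
            break
    emit(depth)
    seq = (data <= depth) - seq * 18
    if 21 >= data:
        data = data * (9 // data)
    else:
        w = 17
    seq = handle(data)
    return seq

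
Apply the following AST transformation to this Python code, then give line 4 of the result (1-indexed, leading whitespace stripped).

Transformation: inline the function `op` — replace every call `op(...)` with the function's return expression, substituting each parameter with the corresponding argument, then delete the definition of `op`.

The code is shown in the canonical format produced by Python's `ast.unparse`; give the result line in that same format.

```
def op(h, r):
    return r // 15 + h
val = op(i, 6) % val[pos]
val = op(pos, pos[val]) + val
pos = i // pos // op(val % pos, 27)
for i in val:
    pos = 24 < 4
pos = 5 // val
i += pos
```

for i in val:

Transformed code:
val = (6 // 15 + i) % val[pos]
val = pos[val] // 15 + pos + val
pos = i // pos // (27 // 15 + val % pos)
for i in val:
    pos = 24 < 4
pos = 5 // val
i += pos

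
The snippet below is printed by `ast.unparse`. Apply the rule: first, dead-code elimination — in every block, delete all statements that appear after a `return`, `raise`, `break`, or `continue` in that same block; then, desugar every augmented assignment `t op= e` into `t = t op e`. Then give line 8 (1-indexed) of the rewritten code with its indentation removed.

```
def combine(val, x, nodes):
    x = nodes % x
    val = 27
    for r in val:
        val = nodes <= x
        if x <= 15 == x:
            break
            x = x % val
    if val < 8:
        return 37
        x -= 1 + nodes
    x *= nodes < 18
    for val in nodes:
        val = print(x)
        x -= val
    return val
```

if val < 8:

Transformed code:
def combine(val, x, nodes):
    x = nodes % x
    val = 27
    for r in val:
        val = nodes <= x
        if x <= 15 == x:
            break
    if val < 8:
        return 37
    x = x * (nodes < 18)
    for val in nodes:
        val = print(x)
        x = x - val
    return val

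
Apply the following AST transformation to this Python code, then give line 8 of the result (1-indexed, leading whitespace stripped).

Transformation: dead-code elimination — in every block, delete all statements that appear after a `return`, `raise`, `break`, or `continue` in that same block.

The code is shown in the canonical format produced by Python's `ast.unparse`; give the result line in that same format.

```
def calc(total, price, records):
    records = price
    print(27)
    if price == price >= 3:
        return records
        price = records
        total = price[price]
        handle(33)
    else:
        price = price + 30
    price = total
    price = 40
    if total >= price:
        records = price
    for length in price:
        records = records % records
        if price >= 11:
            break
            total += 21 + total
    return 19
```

price = total

Transformed code:
def calc(total, price, records):
    records = price
    print(27)
    if price == price >= 3:
        return records
    else:
        price = price + 30
    price = total
    price = 40
    if total >= price:
        records = price
    for length in price:
        records = records % records
        if price >= 11:
            break
    return 19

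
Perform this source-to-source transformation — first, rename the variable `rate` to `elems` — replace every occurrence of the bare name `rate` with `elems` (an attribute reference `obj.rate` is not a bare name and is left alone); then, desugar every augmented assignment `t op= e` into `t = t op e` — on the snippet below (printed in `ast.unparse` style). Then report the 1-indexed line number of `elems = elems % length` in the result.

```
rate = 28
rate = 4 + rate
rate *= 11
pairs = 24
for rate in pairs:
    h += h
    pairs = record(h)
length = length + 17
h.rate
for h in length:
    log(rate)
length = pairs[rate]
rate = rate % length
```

13

Transformed code:
elems = 28
elems = 4 + elems
elems = elems * 11
pairs = 24
for elems in pairs:
    h = h + h
    pairs = record(h)
length = length + 17
h.rate
for h in length:
    log(elems)
length = pairs[elems]
elems = elems % length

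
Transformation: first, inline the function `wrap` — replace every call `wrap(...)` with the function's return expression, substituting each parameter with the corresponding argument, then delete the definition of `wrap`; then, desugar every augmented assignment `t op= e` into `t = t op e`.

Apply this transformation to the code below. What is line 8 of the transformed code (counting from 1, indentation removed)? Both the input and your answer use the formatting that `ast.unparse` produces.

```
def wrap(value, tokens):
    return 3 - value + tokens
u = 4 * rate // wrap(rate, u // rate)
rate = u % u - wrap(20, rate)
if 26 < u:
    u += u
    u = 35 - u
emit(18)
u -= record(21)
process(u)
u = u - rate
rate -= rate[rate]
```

process(u)

Transformed code:
u = 4 * rate // (3 - rate + u // rate)
rate = u % u - (3 - 20 + rate)
if 26 < u:
    u = u + u
    u = 35 - u
emit(18)
u = u - record(21)
process(u)
u = u - rate
rate = rate - rate[rate]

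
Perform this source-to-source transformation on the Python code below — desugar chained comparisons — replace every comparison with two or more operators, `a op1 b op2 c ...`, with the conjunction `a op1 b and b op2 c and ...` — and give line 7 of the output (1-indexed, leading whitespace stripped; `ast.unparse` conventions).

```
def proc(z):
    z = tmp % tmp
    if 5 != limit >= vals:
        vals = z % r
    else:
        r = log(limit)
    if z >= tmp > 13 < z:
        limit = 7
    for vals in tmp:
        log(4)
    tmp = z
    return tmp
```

Transformed code:
def proc(z):
    z = tmp % tmp
    if 5 != limit and limit >= vals:
        vals = z % r
    else:
        r = log(limit)
    if z >= tmp and tmp > 13 and (13 < z):
        limit = 7
    for vals in tmp:
        log(4)
    tmp = z
    return tmp

if z >= tmp and tmp > 13 and (13 < z):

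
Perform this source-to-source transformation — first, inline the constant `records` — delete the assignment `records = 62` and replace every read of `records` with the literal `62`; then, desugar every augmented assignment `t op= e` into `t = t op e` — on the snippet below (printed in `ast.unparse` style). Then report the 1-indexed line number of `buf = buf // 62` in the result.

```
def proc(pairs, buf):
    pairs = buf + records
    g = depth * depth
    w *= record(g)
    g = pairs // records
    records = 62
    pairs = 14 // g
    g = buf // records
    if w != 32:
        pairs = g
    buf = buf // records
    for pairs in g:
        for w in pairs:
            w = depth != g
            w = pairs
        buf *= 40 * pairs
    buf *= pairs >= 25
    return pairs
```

10

Transformed code:
def proc(pairs, buf):
    pairs = buf + 62
    g = depth * depth
    w = w * record(g)
    g = pairs // 62
    pairs = 14 // g
    g = buf // 62
    if w != 32:
        pairs = g
    buf = buf // 62
    for pairs in g:
        for w in pairs:
            w = depth != g
            w = pairs
        buf = buf * (40 * pairs)
    buf = buf * (pairs >= 25)
    return pairs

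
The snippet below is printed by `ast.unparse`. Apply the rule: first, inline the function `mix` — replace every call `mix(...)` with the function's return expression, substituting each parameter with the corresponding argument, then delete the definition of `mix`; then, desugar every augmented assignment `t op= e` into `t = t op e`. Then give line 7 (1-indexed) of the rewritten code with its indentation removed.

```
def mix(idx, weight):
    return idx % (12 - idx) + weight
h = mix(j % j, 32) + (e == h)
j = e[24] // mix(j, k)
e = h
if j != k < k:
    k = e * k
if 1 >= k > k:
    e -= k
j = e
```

Transformed code:
h = j % j % (12 - j % j) + 32 + (e == h)
j = e[24] // (j % (12 - j) + k)
e = h
if j != k < k:
    k = e * k
if 1 >= k > k:
    e = e - k
j = e

e = e - k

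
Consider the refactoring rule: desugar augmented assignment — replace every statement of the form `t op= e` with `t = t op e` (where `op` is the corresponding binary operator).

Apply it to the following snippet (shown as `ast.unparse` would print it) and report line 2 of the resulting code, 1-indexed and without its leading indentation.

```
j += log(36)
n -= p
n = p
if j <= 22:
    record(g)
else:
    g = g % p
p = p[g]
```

Transformed code:
j = j + log(36)
n = n - p
n = p
if j <= 22:
    record(g)
else:
    g = g % p
p = p[g]

n = n - p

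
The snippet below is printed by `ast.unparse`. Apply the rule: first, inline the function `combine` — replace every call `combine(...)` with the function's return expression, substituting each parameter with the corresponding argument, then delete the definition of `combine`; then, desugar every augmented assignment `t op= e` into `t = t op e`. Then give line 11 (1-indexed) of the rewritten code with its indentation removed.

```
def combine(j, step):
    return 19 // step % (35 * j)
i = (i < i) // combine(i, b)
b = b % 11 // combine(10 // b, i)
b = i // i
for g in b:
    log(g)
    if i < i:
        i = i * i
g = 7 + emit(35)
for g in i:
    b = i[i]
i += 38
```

Transformed code:
i = (i < i) // (19 // b % (35 * i))
b = b % 11 // (19 // i % (35 * (10 // b)))
b = i // i
for g in b:
    log(g)
    if i < i:
        i = i * i
g = 7 + emit(35)
for g in i:
    b = i[i]
i = i + 38

i = i + 38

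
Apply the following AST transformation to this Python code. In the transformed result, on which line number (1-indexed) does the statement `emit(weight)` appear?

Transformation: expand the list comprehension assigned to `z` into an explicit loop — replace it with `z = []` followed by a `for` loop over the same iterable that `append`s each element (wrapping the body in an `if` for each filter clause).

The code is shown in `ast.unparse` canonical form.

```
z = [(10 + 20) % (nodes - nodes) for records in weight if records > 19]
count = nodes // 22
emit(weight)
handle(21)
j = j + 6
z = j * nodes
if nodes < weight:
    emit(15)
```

Transformed code:
z = []
for records in weight:
    if records > 19:
        z.append((10 + 20) % (nodes - nodes))
count = nodes // 22
emit(weight)
handle(21)
j = j + 6
z = j * nodes
if nodes < weight:
    emit(15)

6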